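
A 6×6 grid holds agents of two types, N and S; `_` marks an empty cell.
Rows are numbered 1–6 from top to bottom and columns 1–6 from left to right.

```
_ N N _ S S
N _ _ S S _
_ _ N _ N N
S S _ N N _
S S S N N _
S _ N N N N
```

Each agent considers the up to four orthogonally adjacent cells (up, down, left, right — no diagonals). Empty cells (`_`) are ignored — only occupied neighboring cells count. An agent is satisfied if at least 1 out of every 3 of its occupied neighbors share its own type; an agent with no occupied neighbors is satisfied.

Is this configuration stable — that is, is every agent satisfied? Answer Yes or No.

Yes

(1,2)N 1/1 ✓
(1,3)N 1/1 ✓
(1,5)S 2/2 ✓
(1,6)S 1/1 ✓
(2,1)N 0/0 ✓
(2,4)S 1/1 ✓
(2,5)S 2/3 ✓
(3,3)N 0/0 ✓
(3,5)N 2/3 ✓
(3,6)N 1/1 ✓
(4,1)S 2/2 ✓
(4,2)S 2/2 ✓
(4,4)N 2/2 ✓
(4,5)N 3/3 ✓
(5,1)S 3/3 ✓
(5,2)S 3/3 ✓
(5,3)S 1/3 ✓
(5,4)N 3/4 ✓
(5,5)N 3/3 ✓
(6,1)S 1/1 ✓
(6,3)N 1/2 ✓
(6,4)N 3/3 ✓
(6,5)N 3/3 ✓
(6,6)N 1/1 ✓
All meet the threshold, so the configuration is stable.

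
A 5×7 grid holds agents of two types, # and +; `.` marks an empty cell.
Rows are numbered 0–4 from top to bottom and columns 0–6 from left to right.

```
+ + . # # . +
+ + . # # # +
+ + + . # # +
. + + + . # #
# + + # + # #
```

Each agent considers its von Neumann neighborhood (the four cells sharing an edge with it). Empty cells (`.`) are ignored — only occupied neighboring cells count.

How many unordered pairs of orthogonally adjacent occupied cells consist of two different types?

8

Scan each occupied cell's neighbors to the right and below so each pair is counted once.
From row 0: 0 unlike of 7 pairs (running 0/7).
From row 1: 1 unlike of 9 pairs (running 1/16).
From row 2: 2 unlike of 8 pairs (running 3/24).
From row 3: 1 unlike of 8 pairs (running 4/32).
From row 4: 4 unlike of 6 pairs (running 8/38).
Total adjacent occupied pairs: 38; unlike-type pairs: 8.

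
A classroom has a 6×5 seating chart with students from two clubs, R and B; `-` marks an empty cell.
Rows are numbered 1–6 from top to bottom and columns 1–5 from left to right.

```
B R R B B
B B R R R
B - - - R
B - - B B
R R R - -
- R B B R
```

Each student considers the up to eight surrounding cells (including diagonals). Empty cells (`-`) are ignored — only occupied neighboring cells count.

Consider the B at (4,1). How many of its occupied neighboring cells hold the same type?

Occupied neighbors of (4,1): (3,1)=B, (5,1)=R, (5,2)=R.
Same type (B): 1 of 3.

1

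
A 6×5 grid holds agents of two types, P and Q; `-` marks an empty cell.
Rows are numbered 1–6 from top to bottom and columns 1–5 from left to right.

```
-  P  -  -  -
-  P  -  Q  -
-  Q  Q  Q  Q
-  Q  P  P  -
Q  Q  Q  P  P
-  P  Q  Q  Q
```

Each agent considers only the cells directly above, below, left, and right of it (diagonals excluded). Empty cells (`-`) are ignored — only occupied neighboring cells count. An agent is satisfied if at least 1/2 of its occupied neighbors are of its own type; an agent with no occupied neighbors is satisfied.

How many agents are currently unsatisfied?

2

Row 1: (1,2)P 1/1 ok
Row 2: (2,2)P 1/2 ok · (2,4)Q 1/1 ok
Row 3: (3,2)Q 2/3 ok · (3,3)Q 2/3 ok · (3,4)Q 3/4 ok · (3,5)Q 1/1 ok
Row 4: (4,2)Q 2/3 ok · (4,3)P 1/4 unhappy · (4,4)P 2/3 ok
Row 5: (5,1)Q 1/1 ok · (5,2)Q 3/4 ok · (5,3)Q 2/4 ok · (5,4)P 2/4 ok · (5,5)P 1/2 ok
Row 6: (6,2)P 0/2 unhappy · (6,3)Q 2/3 ok · (6,4)Q 2/3 ok · (6,5)Q 1/2 ok
Unsatisfied: (4,3), (6,2) — 2 in total.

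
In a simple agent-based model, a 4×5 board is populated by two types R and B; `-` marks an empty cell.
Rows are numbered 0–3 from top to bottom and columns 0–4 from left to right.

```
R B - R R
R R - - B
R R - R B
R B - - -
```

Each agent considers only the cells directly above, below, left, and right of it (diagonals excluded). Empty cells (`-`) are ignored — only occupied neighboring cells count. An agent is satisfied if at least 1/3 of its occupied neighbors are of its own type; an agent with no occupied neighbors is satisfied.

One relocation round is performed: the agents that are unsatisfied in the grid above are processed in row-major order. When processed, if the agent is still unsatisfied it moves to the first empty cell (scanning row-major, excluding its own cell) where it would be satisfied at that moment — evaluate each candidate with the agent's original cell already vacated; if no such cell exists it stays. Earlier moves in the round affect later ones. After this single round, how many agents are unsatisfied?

0

Initially unsatisfied (in order): (0,1), (2,3), (3,1).
  (0,1) → (1,3).
  (2,3) → (0,1).
  (3,1) → (1,2).
Resulting grid:
R R - R R
R R B B B
R R - - B
R - - - -
All satisfied now.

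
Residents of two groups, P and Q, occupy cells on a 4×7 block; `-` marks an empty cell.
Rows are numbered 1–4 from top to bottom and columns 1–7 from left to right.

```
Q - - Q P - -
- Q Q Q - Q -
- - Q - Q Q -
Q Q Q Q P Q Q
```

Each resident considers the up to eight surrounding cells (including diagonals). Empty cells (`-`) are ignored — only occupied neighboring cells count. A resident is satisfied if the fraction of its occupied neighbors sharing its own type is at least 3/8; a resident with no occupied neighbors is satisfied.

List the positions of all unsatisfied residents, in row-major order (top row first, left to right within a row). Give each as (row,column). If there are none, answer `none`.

(1,1)Q 1/1 satisfied
(1,4)Q 2/3 satisfied
(1,5)P 0/3 not
(2,2)Q 3/3 satisfied
(2,3)Q 4/4 satisfied
(2,4)Q 4/5 satisfied
(2,6)Q 2/3 satisfied
(3,3)Q 6/6 satisfied
(3,5)Q 5/6 satisfied
(3,6)Q 4/5 satisfied
(4,1)Q 1/1 satisfied
(4,2)Q 3/3 satisfied
(4,3)Q 3/3 satisfied
(4,4)Q 3/4 satisfied
(4,5)P 0/4 not
(4,6)Q 3/4 satisfied
(4,7)Q 2/2 satisfied

(1,5), (4,5)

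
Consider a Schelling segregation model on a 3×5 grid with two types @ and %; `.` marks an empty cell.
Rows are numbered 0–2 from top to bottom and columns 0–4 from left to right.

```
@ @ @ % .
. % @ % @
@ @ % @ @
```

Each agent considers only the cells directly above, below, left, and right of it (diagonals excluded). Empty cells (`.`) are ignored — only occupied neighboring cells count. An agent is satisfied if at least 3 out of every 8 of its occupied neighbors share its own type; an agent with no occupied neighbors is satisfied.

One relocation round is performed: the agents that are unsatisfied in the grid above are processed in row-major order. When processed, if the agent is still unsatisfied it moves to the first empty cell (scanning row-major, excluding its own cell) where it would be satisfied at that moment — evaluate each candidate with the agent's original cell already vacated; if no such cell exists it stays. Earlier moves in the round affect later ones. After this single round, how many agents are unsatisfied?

2

Initially unsatisfied (in order): (1,1), (1,2), (1,3), (2,1), (2,2), (2,3).
  (1,1) → (0,4).
  (1,2) → (1,0).
  (1,3) → (1,2).
  (2,1): now satisfied by earlier moves; stays.
  (2,2) → (1,3).
  (2,3): now satisfied by earlier moves; stays.
Resulting grid:
@ @ @ % %
@ . % % @
@ @ . @ @
Unsatisfied now: (0,2), (1,4).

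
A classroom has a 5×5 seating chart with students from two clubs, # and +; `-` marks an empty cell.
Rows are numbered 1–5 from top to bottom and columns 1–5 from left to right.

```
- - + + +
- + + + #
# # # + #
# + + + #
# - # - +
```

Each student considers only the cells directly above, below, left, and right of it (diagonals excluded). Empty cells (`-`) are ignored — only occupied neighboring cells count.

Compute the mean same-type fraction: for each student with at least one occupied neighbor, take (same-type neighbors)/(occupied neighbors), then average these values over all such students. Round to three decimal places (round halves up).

0.563

Row 1: (1,3)+ 2/2 · (1,4)+ 3/3 · (1,5)+ 1/2
Row 2: (2,2)+ 1/2 · (2,3)+ 3/4 · (2,4)+ 3/4 · (2,5)# 1/3
Row 3: (3,1)# 2/2 · (3,2)# 2/4 · (3,3)# 1/4 · (3,4)+ 2/4 · (3,5)# 2/3
Row 4: (4,1)# 2/3 · (4,2)+ 1/3 · (4,3)+ 2/4 · (4,4)+ 2/3 · (4,5)# 1/3
Row 5: (5,1)# 1/1 · (5,3)# 0/1 · (5,5)+ 0/1
Sum over 20 students: 2/2 + 3/3 + 1/2 + 1/2 + 3/4 + 3/4 + 1/3 + 2/2 + 2/4 + 1/4 + 2/4 + 2/3 + 2/3 + 1/3 + 2/4 + 2/3 + 1/3 + 1/1 + 0/1 + 0/1 = 45/4; mean = 45/4 ÷ 20 = 9/16 = 0.5625 → 0.563.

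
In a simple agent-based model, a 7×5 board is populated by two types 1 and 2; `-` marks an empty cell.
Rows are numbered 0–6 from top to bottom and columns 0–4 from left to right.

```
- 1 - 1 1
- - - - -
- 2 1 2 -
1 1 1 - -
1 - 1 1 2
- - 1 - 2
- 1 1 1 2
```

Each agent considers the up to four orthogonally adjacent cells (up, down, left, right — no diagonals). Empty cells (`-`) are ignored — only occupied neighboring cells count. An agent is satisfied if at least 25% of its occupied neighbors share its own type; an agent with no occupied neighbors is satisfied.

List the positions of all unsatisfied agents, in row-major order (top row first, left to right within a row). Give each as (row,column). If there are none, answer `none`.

Row 0: (0,1)1 0/0 satisfied · (0,3)1 1/1 satisfied · (0,4)1 1/1 satisfied
Row 2: (2,1)2 0/2 not · (2,2)1 1/3 satisfied · (2,3)2 0/1 not
Row 3: (3,0)1 2/2 satisfied · (3,1)1 2/3 satisfied · (3,2)1 3/3 satisfied
Row 4: (4,0)1 1/1 satisfied · (4,2)1 3/3 satisfied · (4,3)1 1/2 satisfied · (4,4)2 1/2 satisfied
Row 5: (5,2)1 2/2 satisfied · (5,4)2 2/2 satisfied
Row 6: (6,1)1 1/1 satisfied · (6,2)1 3/3 satisfied · (6,3)1 1/2 satisfied · (6,4)2 1/2 satisfied

(2,1), (2,3)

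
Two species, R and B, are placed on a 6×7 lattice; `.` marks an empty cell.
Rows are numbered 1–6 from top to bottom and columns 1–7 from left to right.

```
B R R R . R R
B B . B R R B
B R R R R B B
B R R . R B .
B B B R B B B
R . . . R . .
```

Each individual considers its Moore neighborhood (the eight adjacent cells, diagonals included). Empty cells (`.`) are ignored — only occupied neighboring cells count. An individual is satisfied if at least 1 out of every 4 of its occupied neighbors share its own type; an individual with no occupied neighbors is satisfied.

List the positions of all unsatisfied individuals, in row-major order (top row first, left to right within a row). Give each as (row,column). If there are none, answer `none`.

Row 1: (1,1)B 2/3 satisfied · (1,2)R 1/4 satisfied · (1,3)R 2/4 satisfied · (1,4)R 2/3 satisfied · (1,6)R 3/4 satisfied · (1,7)R 2/3 satisfied
Row 2: (2,1)B 3/5 satisfied · (2,2)B 3/7 satisfied · (2,4)B 0/6 not · (2,5)R 5/7 satisfied · (2,6)R 4/7 satisfied · (2,7)B 2/5 satisfied
Row 3: (3,1)B 3/5 satisfied · (3,2)R 3/7 satisfied · (3,3)R 4/6 satisfied · (3,4)R 5/6 satisfied · (3,5)R 4/7 satisfied · (3,6)B 3/7 satisfied · (3,7)B 3/4 satisfied
Row 4: (4,1)B 3/5 satisfied · (4,2)R 3/8 satisfied · (4,3)R 5/7 satisfied · (4,5)R 3/7 satisfied · (4,6)B 5/7 satisfied
Row 5: (5,1)B 2/4 satisfied · (5,2)B 3/6 satisfied · (5,3)B 1/4 satisfied · (5,4)R 3/5 satisfied · (5,5)B 2/5 satisfied · (5,6)B 3/5 satisfied · (5,7)B 2/2 satisfied
Row 6: (6,1)R 0/2 not · (6,5)R 1/3 satisfied

(2,4), (6,1)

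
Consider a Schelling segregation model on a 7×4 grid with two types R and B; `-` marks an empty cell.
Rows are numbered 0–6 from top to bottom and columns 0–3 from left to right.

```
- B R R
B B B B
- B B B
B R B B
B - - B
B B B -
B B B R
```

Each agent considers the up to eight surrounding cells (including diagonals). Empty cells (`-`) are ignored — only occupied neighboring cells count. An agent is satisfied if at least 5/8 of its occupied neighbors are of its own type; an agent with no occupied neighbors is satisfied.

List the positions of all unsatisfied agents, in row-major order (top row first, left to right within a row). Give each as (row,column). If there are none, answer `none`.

(0,2), (0,3), (1,3), (3,1), (6,3)

(0,1)B 3/4 ✓
(0,2)R 1/5 ✗
(0,3)R 1/3 ✗
(1,0)B 3/3 ✓
(1,1)B 5/6 ✓
(1,2)B 6/8 ✓
(1,3)B 3/5 ✗
(2,1)B 6/7 ✓
(2,2)B 7/8 ✓
(2,3)B 5/5 ✓
(3,0)B 2/3 ✓
(3,1)R 0/5 ✗
(3,2)B 5/6 ✓
(3,3)B 4/4 ✓
(4,0)B 3/4 ✓
(4,3)B 3/3 ✓
(5,0)B 4/4 ✓
(5,1)B 6/6 ✓
(5,2)B 4/5 ✓
(6,0)B 3/3 ✓
(6,1)B 5/5 ✓
(6,2)B 3/4 ✓
(6,3)R 0/2 ✗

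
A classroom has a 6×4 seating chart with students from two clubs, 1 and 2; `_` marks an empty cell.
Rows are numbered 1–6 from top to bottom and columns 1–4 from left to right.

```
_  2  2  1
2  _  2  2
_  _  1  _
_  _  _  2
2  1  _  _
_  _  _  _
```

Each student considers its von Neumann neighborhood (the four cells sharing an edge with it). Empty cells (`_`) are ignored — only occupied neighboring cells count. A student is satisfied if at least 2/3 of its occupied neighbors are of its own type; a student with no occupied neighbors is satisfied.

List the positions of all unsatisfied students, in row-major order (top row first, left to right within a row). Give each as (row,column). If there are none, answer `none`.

(1,4), (2,4), (3,3), (5,1), (5,2)

Row 1: (1,2)2 1/1 ✓ · (1,3)2 2/3 ✓ · (1,4)1 0/2 ✗
Row 2: (2,1)2 0/0 ✓ · (2,3)2 2/3 ✓ · (2,4)2 1/2 ✗
Row 3: (3,3)1 0/1 ✗
Row 4: (4,4)2 0/0 ✓
Row 5: (5,1)2 0/1 ✗ · (5,2)1 0/1 ✗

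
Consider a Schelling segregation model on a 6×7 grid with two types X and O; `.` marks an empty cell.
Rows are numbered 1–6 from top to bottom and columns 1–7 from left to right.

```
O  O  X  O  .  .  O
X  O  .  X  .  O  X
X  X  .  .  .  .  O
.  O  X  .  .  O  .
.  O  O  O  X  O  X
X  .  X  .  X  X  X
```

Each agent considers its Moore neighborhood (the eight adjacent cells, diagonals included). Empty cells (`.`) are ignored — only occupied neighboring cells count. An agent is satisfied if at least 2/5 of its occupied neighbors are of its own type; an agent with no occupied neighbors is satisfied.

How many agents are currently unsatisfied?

(1,1)O 2/3 ✓
(1,2)O 2/4 ✓
(1,3)X 1/4 ✗
(1,4)O 0/2 ✗
(1,7)O 1/2 ✓
(2,1)X 2/5 ✓
(2,2)O 2/6 ✗
(2,4)X 1/2 ✓
(2,6)O 2/3 ✓
(2,7)X 0/3 ✗
(3,1)X 2/4 ✓
(3,2)X 3/5 ✓
(3,7)O 2/3 ✓
(4,2)O 2/5 ✓
(4,3)X 1/5 ✗
(4,6)O 2/4 ✓
(5,2)O 2/5 ✓
(5,3)O 3/5 ✓
(5,4)O 1/5 ✗
(5,5)X 2/5 ✓
(5,6)O 1/6 ✗
(5,7)X 2/4 ✓
(6,1)X 0/1 ✗
(6,3)X 0/3 ✗
(6,5)X 2/4 ✓
(6,6)X 4/5 ✓
(6,7)X 2/3 ✓
Unsatisfied: (1,3), (1,4), (2,2), (2,7), (4,3), (5,4), (5,6), (6,1), (6,3) — 9 in total.

9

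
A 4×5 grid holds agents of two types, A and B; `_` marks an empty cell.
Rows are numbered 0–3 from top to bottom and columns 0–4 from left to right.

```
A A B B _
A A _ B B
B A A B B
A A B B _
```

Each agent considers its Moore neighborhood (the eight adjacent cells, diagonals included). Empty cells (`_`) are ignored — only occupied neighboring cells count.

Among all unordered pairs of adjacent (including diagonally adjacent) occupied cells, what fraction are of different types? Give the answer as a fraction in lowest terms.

13/41

Scan each occupied cell's neighbors to the right and below (and the two forward diagonals) so each pair is counted once.
Row 0: A(0,0)–A(0,1)= A(0,0)–A(1,0)= A(0,0)–A(1,1)= A(0,1)–B(0,2)≠ A(0,1)–A(1,1)= A(0,1)–A(1,0)= B(0,2)–B(0,3)= B(0,2)–B(1,3)= B(0,2)–A(1,1)≠ B(0,3)–B(1,3)= B(0,3)–B(1,4)=  → 2/11 unlike.
Row 1: A(1,0)–A(1,1)= A(1,0)–B(2,0)≠ A(1,0)–A(2,1)= A(1,1)–A(2,1)= A(1,1)–A(2,2)= A(1,1)–B(2,0)≠ B(1,3)–B(1,4)= B(1,3)–B(2,3)= B(1,3)–B(2,4)= B(1,3)–A(2,2)≠ B(1,4)–B(2,4)= B(1,4)–B(2,3)=  → 3/12 unlike.
Row 2: B(2,0)–A(2,1)≠ B(2,0)–A(3,0)≠ B(2,0)–A(3,1)≠ A(2,1)–A(2,2)= A(2,1)–A(3,1)= A(2,1)–B(3,2)≠ A(2,1)–A(3,0)= A(2,2)–B(2,3)≠ A(2,2)–B(3,2)≠ A(2,2)–B(3,3)≠ A(2,2)–A(3,1)= B(2,3)–B(2,4)= B(2,3)–B(3,3)= B(2,3)–B(3,2)= B(2,4)–B(3,3)=  → 7/15 unlike.
Row 3: A(3,0)–A(3,1)= A(3,1)–B(3,2)≠ B(3,2)–B(3,3)=  → 1/3 unlike.
Total adjacent occupied pairs: 41; unlike-type pairs: 13.
13/41 is already in lowest terms.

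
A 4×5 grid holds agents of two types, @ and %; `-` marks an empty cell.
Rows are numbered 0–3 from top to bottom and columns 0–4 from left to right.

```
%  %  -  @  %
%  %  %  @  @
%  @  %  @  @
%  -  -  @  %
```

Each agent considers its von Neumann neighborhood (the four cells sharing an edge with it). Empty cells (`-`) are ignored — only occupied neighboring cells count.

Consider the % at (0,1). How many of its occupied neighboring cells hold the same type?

Occupied neighbors of (0,1): (1,1)=%, (0,0)=%.
Same type (%): 2 of 2.

2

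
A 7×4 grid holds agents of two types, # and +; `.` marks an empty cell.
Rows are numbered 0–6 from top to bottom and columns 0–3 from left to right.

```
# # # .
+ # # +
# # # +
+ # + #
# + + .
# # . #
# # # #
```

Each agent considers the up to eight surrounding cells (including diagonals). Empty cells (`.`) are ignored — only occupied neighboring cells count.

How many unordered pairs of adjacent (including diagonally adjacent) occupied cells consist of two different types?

27

Scan each occupied cell's neighbors to the right and below (and the two forward diagonals) so each pair is counted once.
From row 0: 3 unlike of 10 pairs (running 3/10).
From row 1: 6 unlike of 13 pairs (running 9/23).
From row 2: 6 unlike of 13 pairs (running 15/36).
From row 3: 7 unlike of 11 pairs (running 22/47).
From row 4: 5 unlike of 8 pairs (running 27/55).
From row 5: 0 unlike of 8 pairs (running 27/63).
From row 6: 0 unlike of 3 pairs (running 27/66).
Total adjacent occupied pairs: 66; unlike-type pairs: 27.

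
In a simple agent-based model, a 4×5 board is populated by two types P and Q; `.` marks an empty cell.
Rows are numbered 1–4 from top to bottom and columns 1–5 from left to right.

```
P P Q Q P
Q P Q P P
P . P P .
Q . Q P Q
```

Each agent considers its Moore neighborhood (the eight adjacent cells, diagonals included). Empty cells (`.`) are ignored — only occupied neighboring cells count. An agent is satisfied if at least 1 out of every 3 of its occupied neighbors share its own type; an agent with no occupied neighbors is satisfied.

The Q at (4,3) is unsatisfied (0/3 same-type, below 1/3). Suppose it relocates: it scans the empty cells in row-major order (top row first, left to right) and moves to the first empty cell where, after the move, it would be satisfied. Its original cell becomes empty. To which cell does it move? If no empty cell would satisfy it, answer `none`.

Vacating (4,3). Empty cells in order:
  (3,2): 3/6 same-type → satisfied — stop here.

(3,2)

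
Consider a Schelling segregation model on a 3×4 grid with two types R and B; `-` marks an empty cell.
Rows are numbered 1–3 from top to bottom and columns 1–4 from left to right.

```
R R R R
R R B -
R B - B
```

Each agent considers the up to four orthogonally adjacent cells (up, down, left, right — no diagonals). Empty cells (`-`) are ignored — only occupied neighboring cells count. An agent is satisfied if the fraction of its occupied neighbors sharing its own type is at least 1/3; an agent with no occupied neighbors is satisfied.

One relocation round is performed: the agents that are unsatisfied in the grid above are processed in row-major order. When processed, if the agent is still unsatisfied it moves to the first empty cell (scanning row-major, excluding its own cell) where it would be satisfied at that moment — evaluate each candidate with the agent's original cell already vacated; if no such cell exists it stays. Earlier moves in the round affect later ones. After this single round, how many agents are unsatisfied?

0

Initially unsatisfied (in order): (2,3), (3,2).
  (2,3) → (2,4).
  (3,2) → (2,3).
Resulting grid:
R R R R
R R B B
R - - B
All satisfied now.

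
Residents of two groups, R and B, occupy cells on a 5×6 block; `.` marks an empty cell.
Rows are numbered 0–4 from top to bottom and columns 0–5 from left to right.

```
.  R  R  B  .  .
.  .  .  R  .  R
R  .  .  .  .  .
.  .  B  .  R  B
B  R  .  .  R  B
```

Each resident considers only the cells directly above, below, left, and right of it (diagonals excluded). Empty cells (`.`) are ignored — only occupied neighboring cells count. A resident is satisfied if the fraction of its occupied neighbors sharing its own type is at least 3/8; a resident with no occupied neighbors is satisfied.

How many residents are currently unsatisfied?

(0,1)R 1/1 ✓
(0,2)R 1/2 ✓
(0,3)B 0/2 ✗
(1,3)R 0/1 ✗
(1,5)R 0/0 ✓
(2,0)R 0/0 ✓
(3,2)B 0/0 ✓
(3,4)R 1/2 ✓
(3,5)B 1/2 ✓
(4,0)B 0/1 ✗
(4,1)R 0/1 ✗
(4,4)R 1/2 ✓
(4,5)B 1/2 ✓
Unsatisfied: (0,3), (1,3), (4,0), (4,1) — 4 in total.

4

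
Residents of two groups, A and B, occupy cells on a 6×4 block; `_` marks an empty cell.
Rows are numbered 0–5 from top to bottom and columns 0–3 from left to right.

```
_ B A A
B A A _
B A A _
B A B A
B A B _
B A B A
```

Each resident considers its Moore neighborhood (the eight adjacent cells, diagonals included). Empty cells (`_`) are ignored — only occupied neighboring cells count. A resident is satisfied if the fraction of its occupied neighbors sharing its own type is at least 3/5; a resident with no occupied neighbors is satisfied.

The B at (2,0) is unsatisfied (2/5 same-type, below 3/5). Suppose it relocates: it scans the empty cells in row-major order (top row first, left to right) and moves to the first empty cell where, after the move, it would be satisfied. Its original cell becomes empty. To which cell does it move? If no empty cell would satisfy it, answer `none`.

(0,0)

Vacating (2,0). Empty cells in order:
  (0,0): 2/3 same-type → satisfied — stop here.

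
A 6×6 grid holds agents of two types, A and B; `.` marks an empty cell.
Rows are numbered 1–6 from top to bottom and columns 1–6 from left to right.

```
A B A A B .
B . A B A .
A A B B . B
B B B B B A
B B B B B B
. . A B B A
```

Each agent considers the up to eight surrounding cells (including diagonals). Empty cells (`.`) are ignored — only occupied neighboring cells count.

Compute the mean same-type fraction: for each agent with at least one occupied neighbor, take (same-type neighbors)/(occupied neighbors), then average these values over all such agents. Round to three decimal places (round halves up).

(1,1)A 0/2
(1,2)B 1/4
(1,3)A 2/4
(1,4)A 3/5
(1,5)B 1/3
(2,1)B 1/4
(2,3)A 3/7
(2,4)B 3/7
(2,5)A 1/5
(3,1)A 1/4
(3,2)A 2/7
(3,3)B 5/7
(3,4)B 5/7
(3,6)B 1/3
(4,1)B 3/5
(4,2)B 6/8
(4,3)B 7/8
(4,4)B 7/7
(4,5)B 6/7
(4,6)A 0/4
(5,1)B 3/3
(5,2)B 5/6
(5,3)B 6/7
(5,4)B 7/8
(5,5)B 6/8
(5,6)B 3/5
(6,3)A 0/4
(6,4)B 4/5
(6,5)B 4/5
(6,6)A 0/3
Sum over 30 agents: 0/2 + 1/4 + 2/4 + 3/5 + 1/3 + 1/4 + 3/7 + 3/7 + 1/5 + 1/4 + 2/7 + 5/7 + 5/7 + 1/3 + 3/5 + 6/8 + 7/8 + 7/7 + 6/7 + 0/4 + 3/3 + 5/6 + 6/7 + 7/8 + 6/8 + 3/5 + 0/4 + 4/5 + 4/5 + 0/3 = 556/35; mean = 556/35 ÷ 30 = 278/525 = 0.529523… → 0.530.

0.530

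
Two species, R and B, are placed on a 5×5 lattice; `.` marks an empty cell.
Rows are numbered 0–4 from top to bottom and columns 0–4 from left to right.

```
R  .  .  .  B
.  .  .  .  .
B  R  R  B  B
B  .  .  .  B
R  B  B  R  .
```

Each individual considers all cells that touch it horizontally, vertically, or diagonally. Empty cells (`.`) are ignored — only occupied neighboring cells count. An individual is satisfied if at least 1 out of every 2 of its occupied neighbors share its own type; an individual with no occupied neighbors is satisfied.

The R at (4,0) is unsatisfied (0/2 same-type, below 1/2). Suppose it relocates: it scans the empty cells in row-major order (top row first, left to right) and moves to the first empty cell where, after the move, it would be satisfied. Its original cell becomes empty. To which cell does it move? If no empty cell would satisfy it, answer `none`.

(0,1)

Vacating (4,0). Empty cells in order:
  (0,1): 1/1 same-type → satisfied — stop here.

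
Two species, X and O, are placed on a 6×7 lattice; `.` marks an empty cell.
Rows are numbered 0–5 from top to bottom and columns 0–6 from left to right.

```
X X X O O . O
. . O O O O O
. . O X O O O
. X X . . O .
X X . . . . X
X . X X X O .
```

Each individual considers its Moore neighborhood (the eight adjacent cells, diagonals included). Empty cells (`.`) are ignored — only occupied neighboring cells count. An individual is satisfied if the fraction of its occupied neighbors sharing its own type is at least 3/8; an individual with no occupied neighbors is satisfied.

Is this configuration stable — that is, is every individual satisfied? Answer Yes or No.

(0,0)X 1/1 satisfied
(0,1)X 2/3 satisfied
(0,2)X 1/4 not
(0,3)O 4/5 satisfied
(0,4)O 4/4 satisfied
(0,6)O 2/2 satisfied
(1,2)O 3/6 satisfied
(1,3)O 6/8 satisfied
(1,4)O 6/7 satisfied
(1,5)O 7/7 satisfied
(1,6)O 4/4 satisfied
(2,2)O 2/5 satisfied
(2,3)X 1/6 not
(2,4)O 5/6 satisfied
(2,5)O 6/6 satisfied
(2,6)O 4/4 satisfied
(3,1)X 3/4 satisfied
(3,2)X 3/4 satisfied
(3,5)O 3/4 satisfied
(4,0)X 3/3 satisfied
(4,1)X 5/5 satisfied
(4,6)X 0/2 not
(5,0)X 2/2 satisfied
(5,2)X 2/2 satisfied
(5,3)X 2/2 satisfied
(5,4)X 1/2 satisfied
(5,5)O 0/2 not
For instance (0,2) has only 1/4 same-type neighbors, below 3/8.

No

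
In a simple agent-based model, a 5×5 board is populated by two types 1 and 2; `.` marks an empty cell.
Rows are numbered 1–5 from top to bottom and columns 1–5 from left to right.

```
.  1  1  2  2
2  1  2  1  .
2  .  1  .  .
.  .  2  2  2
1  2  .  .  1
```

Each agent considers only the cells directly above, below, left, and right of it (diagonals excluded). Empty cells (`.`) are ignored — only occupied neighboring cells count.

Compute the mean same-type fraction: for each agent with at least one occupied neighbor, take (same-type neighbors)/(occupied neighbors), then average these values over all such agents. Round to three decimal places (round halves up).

Row 1: (1,2)1 2/2 · (1,3)1 1/3 · (1,4)2 1/3 · (1,5)2 1/1
Row 2: (2,1)2 1/2 · (2,2)1 1/3 · (2,3)2 0/4 · (2,4)1 0/2
Row 3: (3,1)2 1/1 · (3,3)1 0/2
Row 4: (4,3)2 1/2 · (4,4)2 2/2 · (4,5)2 1/2
Row 5: (5,1)1 0/1 · (5,2)2 0/1 · (5,5)1 0/1
Sum over 16 agents: 2/2 + 1/3 + 1/3 + 1/1 + 1/2 + 1/3 + 0/4 + 0/2 + 1/1 + 0/2 + 1/2 + 2/2 + 1/2 + 0/1 + 0/1 + 0/1 = 13/2; mean = 13/2 ÷ 16 = 13/32 = 0.40625 → 0.406.

0.406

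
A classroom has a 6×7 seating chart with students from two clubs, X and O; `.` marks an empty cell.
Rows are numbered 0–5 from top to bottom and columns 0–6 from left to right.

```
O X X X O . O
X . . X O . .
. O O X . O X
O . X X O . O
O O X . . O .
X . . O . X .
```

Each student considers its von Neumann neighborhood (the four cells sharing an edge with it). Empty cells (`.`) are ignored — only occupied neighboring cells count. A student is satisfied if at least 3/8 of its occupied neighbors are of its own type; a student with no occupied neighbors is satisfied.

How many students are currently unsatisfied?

Row 0: (0,0)O 0/2 not · (0,1)X 1/2 satisfied · (0,2)X 2/2 satisfied · (0,3)X 2/3 satisfied · (0,4)O 1/2 satisfied · (0,6)O 0/0 satisfied
Row 1: (1,0)X 0/1 not · (1,3)X 2/3 satisfied · (1,4)O 1/2 satisfied
Row 2: (2,1)O 1/1 satisfied · (2,2)O 1/3 not · (2,3)X 2/3 satisfied · (2,5)O 0/1 not · (2,6)X 0/2 not
Row 3: (3,0)O 1/1 satisfied · (3,2)X 2/3 satisfied · (3,3)X 2/3 satisfied · (3,4)O 0/1 not · (3,6)O 0/1 not
Row 4: (4,0)O 2/3 satisfied · (4,1)O 1/2 satisfied · (4,2)X 1/2 satisfied · (4,5)O 0/1 not
Row 5: (5,0)X 0/1 not · (5,3)O 0/0 satisfied · (5,5)X 0/1 not
Unsatisfied: (0,0), (1,0), (2,2), (2,5), (2,6), (3,4), (3,6), (4,5), (5,0), (5,5) — 10 in total.

10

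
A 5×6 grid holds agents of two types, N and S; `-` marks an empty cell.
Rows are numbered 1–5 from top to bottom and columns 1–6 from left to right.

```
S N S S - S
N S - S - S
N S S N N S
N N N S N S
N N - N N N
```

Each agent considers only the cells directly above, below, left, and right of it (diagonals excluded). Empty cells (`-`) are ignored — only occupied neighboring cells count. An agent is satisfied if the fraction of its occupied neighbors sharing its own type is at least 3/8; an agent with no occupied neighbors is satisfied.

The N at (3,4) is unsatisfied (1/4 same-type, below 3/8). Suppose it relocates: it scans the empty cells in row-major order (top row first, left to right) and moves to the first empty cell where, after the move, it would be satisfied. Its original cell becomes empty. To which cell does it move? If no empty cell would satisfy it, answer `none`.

(5,3)

Vacating (3,4). Empty cells in order:
  (1,5): 0/2 same-type → still unsatisfied.
  (2,3): 0/4 same-type → still unsatisfied.
  (2,5): 1/3 same-type → still unsatisfied.
  (5,3): 3/3 same-type → satisfied — stop here.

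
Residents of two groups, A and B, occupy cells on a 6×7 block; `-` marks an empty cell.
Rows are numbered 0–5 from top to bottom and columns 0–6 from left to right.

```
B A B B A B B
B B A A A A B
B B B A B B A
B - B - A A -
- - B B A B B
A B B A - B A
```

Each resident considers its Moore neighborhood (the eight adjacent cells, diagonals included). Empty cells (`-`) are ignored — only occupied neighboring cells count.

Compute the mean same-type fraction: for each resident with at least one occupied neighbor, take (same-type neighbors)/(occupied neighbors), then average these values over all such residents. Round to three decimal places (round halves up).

Row 0: (0,0)B 2/3 · (0,1)A 1/5 · (0,2)B 2/5 · (0,3)B 1/5 · (0,4)A 3/5 · (0,5)B 2/5 · (0,6)B 2/3
Row 1: (1,0)B 4/5 · (1,1)B 6/8 · (1,2)A 3/8 · (1,3)A 4/8 · (1,4)A 4/8 · (1,5)A 3/8 · (1,6)B 3/5
Row 2: (2,0)B 4/4 · (2,1)B 6/7 · (2,2)B 3/6 · (2,3)A 4/7 · (2,4)B 1/7 · (2,5)B 2/7 · (2,6)A 2/4
Row 3: (3,0)B 2/2 · (3,2)B 4/5 · (3,4)A 3/7 · (3,5)A 3/7
Row 4: (4,2)B 4/5 · (4,3)B 3/6 · (4,4)A 3/6 · (4,5)B 2/6 · (4,6)B 2/4
Row 5: (5,0)A 0/1 · (5,1)B 2/3 · (5,2)B 3/4 · (5,3)A 1/4 · (5,5)B 2/4 · (5,6)A 0/3
Sum over 36 residents: 2/3 + 1/5 + 2/5 + 1/5 + 3/5 + 2/5 + 2/3 + 4/5 + 6/8 + 3/8 + 4/8 + 4/8 + 3/8 + 3/5 + 4/4 + 6/7 + 3/6 + 4/7 + 1/7 + 2/7 + 2/4 + 2/2 + 4/5 + 3/7 + 3/7 + 4/5 + 3/6 + 3/6 + 2/6 + 2/4 + 0/1 + 2/3 + 3/4 + 1/4 + 2/4 + 0/3 = 3853/210; mean = 3853/210 ÷ 36 = 3853/7560 = 0.509656… → 0.510.

0.510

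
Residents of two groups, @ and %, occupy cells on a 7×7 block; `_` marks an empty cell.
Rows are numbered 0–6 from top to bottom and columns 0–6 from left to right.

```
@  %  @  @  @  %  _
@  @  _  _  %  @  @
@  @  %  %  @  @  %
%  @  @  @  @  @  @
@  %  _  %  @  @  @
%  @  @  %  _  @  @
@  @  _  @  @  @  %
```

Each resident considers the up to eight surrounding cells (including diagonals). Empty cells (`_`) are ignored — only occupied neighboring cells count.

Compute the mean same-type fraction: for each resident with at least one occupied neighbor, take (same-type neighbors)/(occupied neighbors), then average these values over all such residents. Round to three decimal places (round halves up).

Row 0: (0,0)@ 2/3 · (0,1)% 0/4 · (0,2)@ 2/3 · (0,3)@ 2/3 · (0,4)@ 2/4 · (0,5)% 1/4
Row 1: (1,0)@ 4/5 · (1,1)@ 5/7 · (1,4)% 2/7 · (1,5)@ 4/7 · (1,6)@ 2/4
Row 2: (2,0)@ 4/5 · (2,1)@ 5/7 · (2,2)% 1/6 · (2,3)% 2/6 · (2,4)@ 5/7 · (2,5)@ 6/8 · (2,6)% 0/5
Row 3: (3,0)% 1/5 · (3,1)@ 4/7 · (3,2)@ 3/7 · (3,3)@ 4/7 · (3,4)@ 6/8 · (3,5)@ 7/8 · (3,6)@ 4/5
Row 4: (4,0)@ 2/5 · (4,1)% 2/7 · (4,3)% 1/6 · (4,4)@ 5/7 · (4,5)@ 7/7 · (4,6)@ 5/5
Row 5: (5,0)% 1/5 · (5,1)@ 4/6 · (5,2)@ 3/6 · (5,3)% 1/5 · (5,5)@ 6/7 · (5,6)@ 4/5
Row 6: (6,0)@ 2/3 · (6,1)@ 3/4 · (6,3)@ 2/3 · (6,4)@ 3/4 · (6,5)@ 3/4 · (6,6)% 0/3
Sum over 43 residents: 2/3 + 0/4 + 2/3 + 2/3 + 2/4 + 1/4 + 4/5 + 5/7 + 2/7 + 4/7 + 2/4 + 4/5 + 5/7 + 1/6 + 2/6 + 5/7 + 6/8 + 0/5 + 1/5 + 4/7 + 3/7 + 4/7 + 6/8 + 7/8 + 4/5 + 2/5 + 2/7 + 1/6 + 5/7 + 7/7 + 5/5 + 1/5 + 4/6 + 3/6 + 1/5 + 6/7 + 4/5 + 2/3 + 3/4 + 2/3 + 3/4 + 3/4 + 0/3 = 19883/840; mean = 19883/840 ÷ 43 = 19883/36120 = 0.550470… → 0.550.

0.550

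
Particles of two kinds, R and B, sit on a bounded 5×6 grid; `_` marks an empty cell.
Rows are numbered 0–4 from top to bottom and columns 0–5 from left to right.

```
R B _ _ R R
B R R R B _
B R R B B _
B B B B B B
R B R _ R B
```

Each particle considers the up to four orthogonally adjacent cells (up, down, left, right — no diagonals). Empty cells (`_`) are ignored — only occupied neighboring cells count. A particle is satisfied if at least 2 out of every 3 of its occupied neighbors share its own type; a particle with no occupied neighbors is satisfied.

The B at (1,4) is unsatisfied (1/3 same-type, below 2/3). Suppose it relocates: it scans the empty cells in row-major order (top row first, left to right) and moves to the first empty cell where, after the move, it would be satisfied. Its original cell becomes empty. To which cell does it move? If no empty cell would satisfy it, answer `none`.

Vacating (1,4). Empty cells in order:
  (0,2): 1/2 same-type → still unsatisfied.
  (0,3): 0/2 same-type → still unsatisfied.
  (1,5): 0/1 same-type → still unsatisfied.
  (2,5): 2/2 same-type → satisfied — stop here.

(2,5)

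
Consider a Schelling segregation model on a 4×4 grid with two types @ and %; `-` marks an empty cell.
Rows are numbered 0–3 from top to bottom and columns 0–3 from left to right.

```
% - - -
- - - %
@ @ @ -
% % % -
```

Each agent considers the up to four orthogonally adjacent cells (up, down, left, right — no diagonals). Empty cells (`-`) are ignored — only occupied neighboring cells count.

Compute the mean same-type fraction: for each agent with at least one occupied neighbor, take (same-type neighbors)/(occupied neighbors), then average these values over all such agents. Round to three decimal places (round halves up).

0.556

(0,0)% — no occupied neighbors
(1,3)% — no occupied neighbors
(2,0)@ 1/2
(2,1)@ 2/3
(2,2)@ 1/2
(3,0)% 1/2
(3,1)% 2/3
(3,2)% 1/2
Sum over 6 agents: 1/2 + 2/3 + 1/2 + 1/2 + 2/3 + 1/2 = 10/3; mean = 10/3 ÷ 6 = 5/9 = 0.555555… → 0.556.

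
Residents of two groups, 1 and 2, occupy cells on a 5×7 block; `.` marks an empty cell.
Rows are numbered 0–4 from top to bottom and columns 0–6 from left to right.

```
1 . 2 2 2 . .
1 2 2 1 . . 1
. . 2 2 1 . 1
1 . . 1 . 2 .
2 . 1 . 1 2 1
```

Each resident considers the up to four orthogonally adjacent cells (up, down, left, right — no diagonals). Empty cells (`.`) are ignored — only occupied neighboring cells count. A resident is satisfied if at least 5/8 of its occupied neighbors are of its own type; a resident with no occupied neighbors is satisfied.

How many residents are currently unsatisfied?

11

(0,0)1 1/1 ✓
(0,2)2 2/2 ✓
(0,3)2 2/3 ✓
(0,4)2 1/1 ✓
(1,0)1 1/2 ✗
(1,1)2 1/2 ✗
(1,2)2 3/4 ✓
(1,3)1 0/3 ✗
(1,6)1 1/1 ✓
(2,2)2 2/2 ✓
(2,3)2 1/4 ✗
(2,4)1 0/1 ✗
(2,6)1 1/1 ✓
(3,0)1 0/1 ✗
(3,3)1 0/1 ✗
(3,5)2 1/1 ✓
(4,0)2 0/1 ✗
(4,2)1 0/0 ✓
(4,4)1 0/1 ✗
(4,5)2 1/3 ✗
(4,6)1 0/1 ✗
Unsatisfied: (1,0), (1,1), (1,3), (2,3), (2,4), (3,0), (3,3), (4,0), (4,4), (4,5), (4,6) — 11 in total.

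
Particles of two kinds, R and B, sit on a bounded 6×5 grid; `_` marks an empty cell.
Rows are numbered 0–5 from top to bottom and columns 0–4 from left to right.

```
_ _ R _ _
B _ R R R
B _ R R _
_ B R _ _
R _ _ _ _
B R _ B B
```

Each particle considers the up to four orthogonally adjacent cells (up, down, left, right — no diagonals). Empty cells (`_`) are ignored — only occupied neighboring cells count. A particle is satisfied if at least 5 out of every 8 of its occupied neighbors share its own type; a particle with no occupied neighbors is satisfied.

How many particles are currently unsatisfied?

5

Row 0: (0,2)R 1/1 ✓
Row 1: (1,0)B 1/1 ✓ · (1,2)R 3/3 ✓ · (1,3)R 3/3 ✓ · (1,4)R 1/1 ✓
Row 2: (2,0)B 1/1 ✓ · (2,2)R 3/3 ✓ · (2,3)R 2/2 ✓
Row 3: (3,1)B 0/1 ✗ · (3,2)R 1/2 ✗
Row 4: (4,0)R 0/1 ✗
Row 5: (5,0)B 0/2 ✗ · (5,1)R 0/1 ✗ · (5,3)B 1/1 ✓ · (5,4)B 1/1 ✓
Unsatisfied: (3,1), (3,2), (4,0), (5,0), (5,1) — 5 in total.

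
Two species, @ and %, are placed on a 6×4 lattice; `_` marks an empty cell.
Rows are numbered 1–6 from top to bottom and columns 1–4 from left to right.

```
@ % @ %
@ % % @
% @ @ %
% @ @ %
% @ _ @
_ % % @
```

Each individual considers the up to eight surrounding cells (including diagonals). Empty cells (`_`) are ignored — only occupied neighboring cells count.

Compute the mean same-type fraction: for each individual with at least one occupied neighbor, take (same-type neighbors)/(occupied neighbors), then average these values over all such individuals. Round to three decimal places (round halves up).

Row 1: (1,1)@ 1/3 · (1,2)% 2/5 · (1,3)@ 1/5 · (1,4)% 1/3
Row 2: (2,1)@ 2/5 · (2,2)% 3/8 · (2,3)% 4/8 · (2,4)@ 2/5
Row 3: (3,1)% 2/5 · (3,2)@ 4/8 · (3,3)@ 4/8 · (3,4)% 2/5
Row 4: (4,1)% 2/5 · (4,2)@ 4/7 · (4,3)@ 5/7 · (4,4)% 1/4
Row 5: (5,1)% 2/4 · (5,2)@ 2/6 · (5,4)@ 2/4
Row 6: (6,2)% 2/3 · (6,3)% 1/4 · (6,4)@ 1/2
Sum over 22 individuals: 1/3 + 2/5 + 1/5 + 1/3 + 2/5 + 3/8 + 4/8 + 2/5 + 2/5 + 4/8 + 4/8 + 2/5 + 2/5 + 4/7 + 5/7 + 1/4 + 2/4 + 2/6 + 2/4 + 2/3 + 1/4 + 1/2 = 7919/840; mean = 7919/840 ÷ 22 = 7919/18480 = 0.428517… → 0.429.

0.429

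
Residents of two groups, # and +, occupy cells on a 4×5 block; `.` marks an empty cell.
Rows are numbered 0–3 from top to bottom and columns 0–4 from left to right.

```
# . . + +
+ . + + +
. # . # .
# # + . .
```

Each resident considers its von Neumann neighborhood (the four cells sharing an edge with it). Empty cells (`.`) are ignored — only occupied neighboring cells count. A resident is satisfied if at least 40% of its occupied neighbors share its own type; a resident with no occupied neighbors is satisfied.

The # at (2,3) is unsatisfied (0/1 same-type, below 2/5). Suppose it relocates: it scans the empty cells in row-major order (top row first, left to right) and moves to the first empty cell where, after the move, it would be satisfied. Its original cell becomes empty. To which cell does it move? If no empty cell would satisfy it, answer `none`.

Vacating (2,3). Empty cells in order:
  (0,1): 1/1 same-type → satisfied — stop here.

(0,1)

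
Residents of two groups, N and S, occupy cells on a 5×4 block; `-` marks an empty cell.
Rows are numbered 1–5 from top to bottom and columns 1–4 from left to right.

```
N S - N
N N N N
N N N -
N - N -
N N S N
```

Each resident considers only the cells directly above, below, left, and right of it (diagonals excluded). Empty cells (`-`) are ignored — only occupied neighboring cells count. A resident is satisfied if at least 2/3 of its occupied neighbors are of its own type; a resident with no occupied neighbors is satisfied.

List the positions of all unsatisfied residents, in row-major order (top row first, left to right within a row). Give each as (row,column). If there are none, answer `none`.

(1,1)N 1/2 not
(1,2)S 0/2 not
(1,4)N 1/1 satisfied
(2,1)N 3/3 satisfied
(2,2)N 3/4 satisfied
(2,3)N 3/3 satisfied
(2,4)N 2/2 satisfied
(3,1)N 3/3 satisfied
(3,2)N 3/3 satisfied
(3,3)N 3/3 satisfied
(4,1)N 2/2 satisfied
(4,3)N 1/2 not
(5,1)N 2/2 satisfied
(5,2)N 1/2 not
(5,3)S 0/3 not
(5,4)N 0/1 not

(1,1), (1,2), (4,3), (5,2), (5,3), (5,4)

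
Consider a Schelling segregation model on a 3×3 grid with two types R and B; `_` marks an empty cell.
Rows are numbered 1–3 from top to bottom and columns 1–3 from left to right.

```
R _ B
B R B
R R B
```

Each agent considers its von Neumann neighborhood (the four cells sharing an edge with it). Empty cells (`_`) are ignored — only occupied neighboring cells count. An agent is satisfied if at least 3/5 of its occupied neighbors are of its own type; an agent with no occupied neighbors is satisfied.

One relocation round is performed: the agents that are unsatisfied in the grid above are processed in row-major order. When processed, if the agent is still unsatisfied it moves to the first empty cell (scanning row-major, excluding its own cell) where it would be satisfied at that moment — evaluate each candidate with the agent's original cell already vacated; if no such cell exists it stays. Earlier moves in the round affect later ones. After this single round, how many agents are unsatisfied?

6

Initially unsatisfied (in order): (1,1), (2,1), (2,2), (3,1), (3,3).
  (1,1): no empty cell satisfies it; stays.
  (2,1): no empty cell satisfies it; stays.
  (2,2): no empty cell satisfies it; stays.
  (3,1) → (1,2).
  (3,3): no empty cell satisfies it; stays.
Resulting grid:
R R B
B R B
_ R B
Unsatisfied now: (1,1), (1,3), (2,1), (2,2), (3,2), (3,3).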